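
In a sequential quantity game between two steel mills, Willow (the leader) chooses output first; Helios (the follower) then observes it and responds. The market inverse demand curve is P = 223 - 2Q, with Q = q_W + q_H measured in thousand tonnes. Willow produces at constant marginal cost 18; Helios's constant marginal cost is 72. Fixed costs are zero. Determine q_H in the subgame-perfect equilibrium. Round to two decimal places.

5.38

The follower Helios best-responds to any q_W: π_H = (223 - 2Q)q_H - 72q_H.
Follower FOC: 151 - 2q_W - 4q_H = 0, so q_H(q_W) = (151 - 2q_W)/4.
The leader anticipates this reaction. Substituting into P = 223 - 2Q gives P = 295/2 - q_W, so π_W = (295/2 - q_W)q_W - 18q_W.
Leader FOC: 259/2 - 2q_W = 0, so q_W = 259/4.
Then q_H = (151 - 2·(259/4))/4 = 43/8.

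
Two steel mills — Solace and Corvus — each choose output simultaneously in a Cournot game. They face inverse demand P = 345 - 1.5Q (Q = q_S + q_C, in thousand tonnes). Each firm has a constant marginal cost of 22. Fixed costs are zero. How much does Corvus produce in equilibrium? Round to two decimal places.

A representative firm's profit is π_i = q_i(345 - 1.5Q) - 22q_i.
First-order condition (treating rivals' output as given): 323 - 3q_i - (3/2)q_j = 0.
By symmetry each firm produces the same amount; substituting q_j = q_i yields q_i = 323/(9/2) = 646/9.

71.78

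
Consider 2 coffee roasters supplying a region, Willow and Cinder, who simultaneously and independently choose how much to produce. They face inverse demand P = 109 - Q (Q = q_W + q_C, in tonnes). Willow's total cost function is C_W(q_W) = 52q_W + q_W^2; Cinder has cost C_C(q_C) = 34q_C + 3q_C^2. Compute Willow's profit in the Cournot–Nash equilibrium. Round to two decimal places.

Willow's profit: π_W = (109 - Q)q_W - (52q_W + q_W²). Setting ∂π_W/∂q_W = 0: 57 - 4q_W - (q_C) = 0.
Cinder's first-order condition: 75 - 8q_C - (q_W) = 0.
So q_W = (57 - q_C)/4 and q_C = (75 - q_W)/8.
Substituting one into the other gives q_W = 381/31 and q_C = 243/31.
Price P = 109 - 624/31 = 88.8710.
Willow's profit: 88.8710·(381/31) - 52·(381/31) - (381/31)² = 302.1041.

302.10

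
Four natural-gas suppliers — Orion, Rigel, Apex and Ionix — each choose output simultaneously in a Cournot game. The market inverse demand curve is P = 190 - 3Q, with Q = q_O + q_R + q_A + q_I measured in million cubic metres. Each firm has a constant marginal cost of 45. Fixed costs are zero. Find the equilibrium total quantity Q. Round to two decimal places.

38.67

Each firm earns π_i = (190 - 3Q)q_i - 45q_i.
First-order condition (treating rivals' output as given): 145 - 6q_i - 3·Σ_{j≠i} q_j = 0.
With identical firms every q_j equals q_i, so Σ_{j≠i} q_j = 3q_i and 145 = 15q_i, giving q_i = 29/3.
Total output Q = 29/3 + 29/3 + 29/3 + 29/3 = 116/3.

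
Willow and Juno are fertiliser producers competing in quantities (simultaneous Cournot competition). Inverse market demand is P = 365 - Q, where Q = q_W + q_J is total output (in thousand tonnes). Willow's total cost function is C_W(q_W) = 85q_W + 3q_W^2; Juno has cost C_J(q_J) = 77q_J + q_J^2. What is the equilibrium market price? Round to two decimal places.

Willow's profit: π_W = (365 - Q)q_W - (85q_W + 3q_W²). Setting ∂π_W/∂q_W = 0: 280 - 8q_W - (q_J) = 0.
Juno's first-order condition: 288 - 4q_J - (q_W) = 0.
Rearranging gives the reaction functions q_W = (280 - q_J)/8 and q_J = (288 - q_W)/4.
Solving the pair: q_W = 832/31, q_J = 65.2903.
Total output Q = 92.1290, so price P = 365 - 92.1290 = 272.8710.

272.87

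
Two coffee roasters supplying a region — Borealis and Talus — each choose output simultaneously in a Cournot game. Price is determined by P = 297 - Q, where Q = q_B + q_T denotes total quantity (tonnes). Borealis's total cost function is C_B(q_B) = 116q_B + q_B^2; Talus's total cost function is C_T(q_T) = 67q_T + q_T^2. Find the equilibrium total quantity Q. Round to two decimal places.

Borealis's profit: π_B = (297 - Q)q_B - (116q_B + q_B²). Setting ∂π_B/∂q_B = 0: 181 - 4q_B - (q_T) = 0.
Talus's profit: π_T = (297 - Q)q_T - (67q_T + q_T²). Setting ∂π_T/∂q_T = 0: 230 - 4q_T - (q_B) = 0.
Rearranging gives the reaction functions q_B = (181 - q_T)/4 and q_T = (230 - q_B)/4.
Substituting one into the other gives q_B = 494/15 and q_T = 739/15.
Total output Q = 494/15 + 739/15 = 411/5.

82.20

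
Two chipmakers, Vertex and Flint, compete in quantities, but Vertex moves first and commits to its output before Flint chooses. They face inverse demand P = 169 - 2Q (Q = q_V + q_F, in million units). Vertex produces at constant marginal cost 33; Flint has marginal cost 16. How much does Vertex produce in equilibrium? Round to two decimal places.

29.75

Solve by backward induction. Given q_V, the follower Flint maximises π_F = (169 - 2q_V - 2q_F)q_F - 16q_F.
Follower FOC: 153 - 2q_V - 4q_F = 0, so q_F(q_V) = (153 - 2q_V)/4.
Vertex substitutes q_F(q_V) into its own profit: π_V = q_V(169 - 2q_V - (153 - 2q_V)/2) - 33q_V = (185/2 - q_V)q_V - 33q_V.
The leader's first-order condition 119/2 - 2q_V = 0 yields q_V = 119/4.
Then q_F = (153 - 2·(119/4))/4 = 187/8.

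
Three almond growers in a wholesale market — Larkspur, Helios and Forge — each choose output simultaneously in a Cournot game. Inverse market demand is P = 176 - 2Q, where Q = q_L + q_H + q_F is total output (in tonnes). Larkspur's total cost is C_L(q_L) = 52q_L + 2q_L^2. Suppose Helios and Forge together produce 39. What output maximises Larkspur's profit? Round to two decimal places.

With rivals' combined output fixed at 39, Larkspur's profit is π_L = (176 - 2·39 - 2q_L)q_L - (52q_L + 2q_L²) = (98 - 2q_L)q_L - (52q_L + 2q_L²).
∂π_L/∂q_L = 46 - 8q_L = 0, so q_L = 23/4.

5.75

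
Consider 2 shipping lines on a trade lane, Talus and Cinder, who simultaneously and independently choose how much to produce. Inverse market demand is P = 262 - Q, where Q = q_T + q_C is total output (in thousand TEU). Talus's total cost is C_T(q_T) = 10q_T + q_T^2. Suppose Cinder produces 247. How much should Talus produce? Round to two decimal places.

With the rival's output fixed at 247, Talus's profit is π_T = (262 - 247 - q_T)q_T - (10q_T + q_T²) = (15 - q_T)q_T - (10q_T + q_T²).
∂π_T/∂q_T = 5 - 4q_T = 0, so q_T = 5/4.

1.25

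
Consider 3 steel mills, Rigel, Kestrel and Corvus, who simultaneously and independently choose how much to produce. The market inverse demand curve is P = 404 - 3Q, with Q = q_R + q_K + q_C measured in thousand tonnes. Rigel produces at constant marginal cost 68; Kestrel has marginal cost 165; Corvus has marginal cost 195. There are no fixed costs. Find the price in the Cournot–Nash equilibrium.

208

Rigel's profit: π_R = (404 - 3Q)q_R - (68q_R). Setting ∂π_R/∂q_R = 0: 336 - 6q_R - 3(q_K + q_C) = 0.
Kestrel's profit: π_K = (404 - 3Q)q_K - (165q_K). Setting ∂π_K/∂q_K = 0: 239 - 6q_K - 3(q_R + q_C) = 0.
Corvus's profit: π_C = (404 - 3Q)q_C - (195q_C). Setting ∂π_C/∂q_C = 0: 209 - 6q_C - 3(q_R + q_K) = 0.
Adding the 3 first-order conditions: 784 − 12Q = 0, so Q = 196/3.
Back-substituting: q_R = (336 − 196)/3 = 140/3, q_K = (239 − 196)/3 = 43/3, q_C = (209 − 196)/3 = 13/3.
Total output Q = 196/3, so price P = 404 - 3·(196/3) = 208.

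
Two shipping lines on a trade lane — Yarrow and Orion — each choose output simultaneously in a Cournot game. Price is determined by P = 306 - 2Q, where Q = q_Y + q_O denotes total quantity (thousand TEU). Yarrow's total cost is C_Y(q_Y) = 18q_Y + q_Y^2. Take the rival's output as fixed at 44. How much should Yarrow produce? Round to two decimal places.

With the rival's output fixed at 44, Yarrow's profit is π_Y = (306 - 2·44 - 2q_Y)q_Y - (18q_Y + q_Y²) = (218 - 2q_Y)q_Y - (18q_Y + q_Y²).
∂π_Y/∂q_Y = 200 - 6q_Y = 0, so q_Y = 100/3.

33.33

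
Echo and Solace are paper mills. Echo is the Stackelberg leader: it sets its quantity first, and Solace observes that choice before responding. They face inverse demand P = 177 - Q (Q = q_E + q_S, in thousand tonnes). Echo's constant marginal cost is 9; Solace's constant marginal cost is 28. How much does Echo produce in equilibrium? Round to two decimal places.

93.50

The follower Solace best-responds to any q_E: π_S = (177 - Q)q_S - 28q_S.
∂π_S/∂q_S = 149 - q_E - 2q_S = 0 gives the reaction function q_S = (149 - q_E)/2.
The leader anticipates this reaction. Substituting into P = 177 - Q gives P = 205/2 - (1/2)q_E, so π_E = (205/2 - (1/2)q_E)q_E - 9q_E.
Leader FOC: 187/2 - q_E = 0, so q_E = 187/2.
Then q_S = (149 - 187/2)/2 = 111/4.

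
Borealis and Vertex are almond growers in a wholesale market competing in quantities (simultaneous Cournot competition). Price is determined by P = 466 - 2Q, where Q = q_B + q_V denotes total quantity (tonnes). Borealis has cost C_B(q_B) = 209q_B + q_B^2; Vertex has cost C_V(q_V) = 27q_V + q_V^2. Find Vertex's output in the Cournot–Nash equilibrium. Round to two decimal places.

66.25

Borealis's profit: π_B = (466 - 2Q)q_B - (209q_B + q_B²). Setting ∂π_B/∂q_B = 0: 257 - 6q_B - 2(q_V) = 0.
Vertex's first-order condition: 439 - 6q_V - 2(q_B) = 0.
Rearranging gives the reaction functions q_B = (257 - 2q_V)/6 and q_V = (439 - 2q_B)/6.
Substituting one into the other gives q_B = 83/4 and q_V = 265/4.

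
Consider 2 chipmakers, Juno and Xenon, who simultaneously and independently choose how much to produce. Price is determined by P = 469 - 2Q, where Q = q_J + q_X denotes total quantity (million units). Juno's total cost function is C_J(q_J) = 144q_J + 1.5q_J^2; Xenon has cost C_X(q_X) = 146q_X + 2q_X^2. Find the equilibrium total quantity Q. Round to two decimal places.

Juno's profit: π_J = (469 - 2Q)q_J - (144q_J + (3/2)q_J²). Setting ∂π_J/∂q_J = 0: 325 - 7q_J - 2(q_X) = 0.
Xenon's first-order condition: 323 - 8q_X - 2(q_J) = 0.
Rearranging gives the reaction functions q_J = (325 - 2q_X)/7 and q_X = (323 - 2q_J)/8.
Solving the pair: q_J = 977/26, q_X = 1611/52.
Total output Q = 977/26 + 1611/52 = 68.5577.

68.56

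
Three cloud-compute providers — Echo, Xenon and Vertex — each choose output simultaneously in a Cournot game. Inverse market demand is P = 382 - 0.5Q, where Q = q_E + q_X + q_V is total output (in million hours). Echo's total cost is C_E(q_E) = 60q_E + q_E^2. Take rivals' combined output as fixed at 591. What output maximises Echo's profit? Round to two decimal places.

With rivals' combined output fixed at 591, Echo's profit is π_E = (382 - (1/2)·591 - (1/2)q_E)q_E - (60q_E + q_E²) = (173/2 - (1/2)q_E)q_E - (60q_E + q_E²).
∂π_E/∂q_E = 53/2 - 3q_E = 0, so q_E = 53/6.

8.83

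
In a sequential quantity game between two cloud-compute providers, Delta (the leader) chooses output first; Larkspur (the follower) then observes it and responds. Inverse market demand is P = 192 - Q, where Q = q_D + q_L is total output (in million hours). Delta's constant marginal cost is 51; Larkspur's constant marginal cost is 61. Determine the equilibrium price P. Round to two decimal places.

88.75

The follower Larkspur best-responds to any q_D: π_L = (192 - Q)q_L - 61q_L.
Setting the follower's marginal profit to zero, 131 - q_D - 2q_L = 0, i.e. q_L = (131 - q_D)/2.
The leader anticipates this reaction. Substituting into P = 192 - Q gives P = 253/2 - (1/2)q_D, so π_D = (253/2 - (1/2)q_D)q_D - 51q_D.
The leader's first-order condition 151/2 - q_D = 0 yields q_D = 151/2.
Then q_L = (131 - 151/2)/2 = 111/4.
Total output Q = 413/4, so price P = 192 - 413/4 = 355/4.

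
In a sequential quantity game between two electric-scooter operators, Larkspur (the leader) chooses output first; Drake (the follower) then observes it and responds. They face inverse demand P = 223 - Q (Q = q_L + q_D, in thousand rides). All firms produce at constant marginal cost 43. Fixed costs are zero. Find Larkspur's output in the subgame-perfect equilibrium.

The follower Drake best-responds to any q_L: π_D = (223 - Q)q_D - 43q_D.
Follower FOC: 180 - q_L - 2q_D = 0, so q_D(q_L) = (180 - q_L)/2.
The leader anticipates this reaction. Substituting into P = 223 - Q gives P = 133 - (1/2)q_L, so π_L = (133 - (1/2)q_L)q_L - 43q_L.
The leader's first-order condition 90 - q_L = 0 yields q_L = 90.
Then q_D = (180 - 90)/2 = 45.

90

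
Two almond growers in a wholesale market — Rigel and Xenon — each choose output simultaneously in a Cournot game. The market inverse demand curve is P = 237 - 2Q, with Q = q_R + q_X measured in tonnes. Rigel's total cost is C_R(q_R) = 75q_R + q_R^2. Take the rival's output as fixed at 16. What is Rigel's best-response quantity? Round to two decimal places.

With the rival's output fixed at 16, Rigel's profit is π_R = (237 - 2·16 - 2q_R)q_R - (75q_R + q_R²) = (205 - 2q_R)q_R - (75q_R + q_R²).
∂π_R/∂q_R = 130 - 6q_R = 0, so q_R = 65/3.

21.67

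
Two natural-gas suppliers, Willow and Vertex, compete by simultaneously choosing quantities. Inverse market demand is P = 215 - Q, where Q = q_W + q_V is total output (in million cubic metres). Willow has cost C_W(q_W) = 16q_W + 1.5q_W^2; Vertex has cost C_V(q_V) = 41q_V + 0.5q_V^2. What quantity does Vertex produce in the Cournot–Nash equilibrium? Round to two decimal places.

Willow's profit: π_W = (215 - Q)q_W - (16q_W + (3/2)q_W²). Setting ∂π_W/∂q_W = 0: 199 - 5q_W - (q_V) = 0.
Vertex's profit: π_V = (215 - Q)q_V - (41q_V + (1/2)q_V²). Setting ∂π_V/∂q_V = 0: 174 - 3q_V - (q_W) = 0.
Rearranging gives the reaction functions q_W = (199 - q_V)/5 and q_V = (174 - q_W)/3.
Solving the pair: q_W = 423/14, q_V = 671/14.

47.93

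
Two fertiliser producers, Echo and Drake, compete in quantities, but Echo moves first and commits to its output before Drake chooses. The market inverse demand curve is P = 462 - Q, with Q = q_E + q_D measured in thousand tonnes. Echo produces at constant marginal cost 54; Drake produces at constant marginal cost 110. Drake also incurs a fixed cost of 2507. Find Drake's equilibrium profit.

1093

Solve by backward induction. Given q_E, the follower Drake maximises π_D = (462 - q_E - q_D)q_D - 110q_D.
Setting the follower's marginal profit to zero, 352 - q_E - 2q_D = 0, i.e. q_D = (352 - q_E)/2.
Echo substitutes q_D(q_E) into its own profit: π_E = q_E(462 - q_E - (352 - q_E)/2) - 54q_E = (286 - (1/2)q_E)q_E - 54q_E.
Leader FOC: 232 - q_E = 0, so q_E = 232.
Then q_D = (352 - 232)/2 = 60.
Price P = 462 - 292 = 170.
Drake's profit: (170 - 110)·60 - 2507 = 1093.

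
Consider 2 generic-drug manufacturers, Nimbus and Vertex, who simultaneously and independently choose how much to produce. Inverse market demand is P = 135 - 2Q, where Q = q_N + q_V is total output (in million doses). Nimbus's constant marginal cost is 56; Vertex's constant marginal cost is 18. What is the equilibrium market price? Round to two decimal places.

69.67

Nimbus's profit: π_N = (135 - 2Q)q_N - (56q_N). Setting ∂π_N/∂q_N = 0: 79 - 4q_N - 2(q_V) = 0.
Vertex's profit: π_V = (135 - 2Q)q_V - (18q_V). Setting ∂π_V/∂q_V = 0: 117 - 4q_V - 2(q_N) = 0.
Rearranging gives the reaction functions q_N = (79 - 2q_V)/4 and q_V = (117 - 2q_N)/4.
Solving the pair: q_N = 41/6, q_V = 155/6.
Total output Q = 98/3, so price P = 135 - 2·(98/3) = 209/3.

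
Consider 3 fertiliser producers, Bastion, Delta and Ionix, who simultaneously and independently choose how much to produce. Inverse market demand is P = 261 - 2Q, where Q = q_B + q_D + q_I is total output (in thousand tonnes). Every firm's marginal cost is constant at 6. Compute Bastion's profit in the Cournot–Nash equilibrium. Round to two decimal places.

Each firm earns π_i = (261 - 2Q)q_i - 6q_i.
Setting ∂π_i/∂q_i = 0 with rivals' quantities fixed: 255 - 4q_i - 2·Σ_{j≠i} q_j = 0.
With identical firms every q_j equals q_i, so Σ_{j≠i} q_j = 2q_i and 255 = 8q_i, giving q_i = 255/8.
Price P = 261 - 2·(765/8) = 279/4.
Bastion's profit: (279/4 - 6)·(255/8) = 2032.0313.

2032.03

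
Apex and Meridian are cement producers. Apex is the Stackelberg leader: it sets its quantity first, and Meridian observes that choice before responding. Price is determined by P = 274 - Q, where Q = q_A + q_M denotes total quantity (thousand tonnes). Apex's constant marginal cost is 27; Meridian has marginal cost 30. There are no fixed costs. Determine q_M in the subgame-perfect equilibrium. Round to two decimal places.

59.50

Solve by backward induction. Given q_A, the follower Meridian maximises π_M = (274 - q_A - q_M)q_M - 30q_M.
Follower FOC: 244 - q_A - 2q_M = 0, so q_M(q_A) = (244 - q_A)/2.
The leader anticipates this reaction. Substituting into P = 274 - Q gives P = 152 - (1/2)q_A, so π_A = (152 - (1/2)q_A)q_A - 27q_A.
The leader's first-order condition 125 - q_A = 0 yields q_A = 125.
Then q_M = (244 - 125)/2 = 119/2.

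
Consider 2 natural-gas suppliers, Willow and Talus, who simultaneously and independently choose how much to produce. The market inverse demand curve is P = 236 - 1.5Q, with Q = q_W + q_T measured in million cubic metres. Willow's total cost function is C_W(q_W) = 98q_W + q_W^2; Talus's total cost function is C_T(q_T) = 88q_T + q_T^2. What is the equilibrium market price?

170

Willow's profit: π_W = (236 - 1.5Q)q_W - (98q_W + q_W²). Setting ∂π_W/∂q_W = 0: 138 - 5q_W - (3/2)(q_T) = 0.
Talus's first-order condition: 148 - 5q_T - (3/2)(q_W) = 0.
So q_W = (138 - (3/2)q_T)/5 and q_T = (148 - (3/2)q_W)/5.
Solving the pair: q_W = 144/7, q_T = 164/7.
Total output Q = 44, so price P = 236 - (3/2)·44 = 170.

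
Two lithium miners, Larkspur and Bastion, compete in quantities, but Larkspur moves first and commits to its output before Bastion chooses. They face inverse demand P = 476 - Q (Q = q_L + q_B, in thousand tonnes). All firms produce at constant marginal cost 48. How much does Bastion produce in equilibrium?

Solve by backward induction. Given q_L, the follower Bastion maximises π_B = (476 - q_L - q_B)q_B - 48q_B.
∂π_B/∂q_B = 428 - q_L - 2q_B = 0 gives the reaction function q_B = (428 - q_L)/2.
Larkspur substitutes q_B(q_L) into its own profit: π_L = q_L(476 - q_L - (428 - q_L)/2) - 48q_L = (262 - (1/2)q_L)q_L - 48q_L.
Maximising: ∂π_L/∂q_L = 214 - q_L = 0, giving q_L = 214.
Then q_B = (428 - 214)/2 = 107.

107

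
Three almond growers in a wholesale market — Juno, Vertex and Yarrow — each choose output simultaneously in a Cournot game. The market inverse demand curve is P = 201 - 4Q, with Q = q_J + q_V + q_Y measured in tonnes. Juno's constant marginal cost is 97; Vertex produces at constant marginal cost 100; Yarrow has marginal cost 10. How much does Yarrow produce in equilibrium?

23

Juno's profit: π_J = (201 - 4Q)q_J - (97q_J). Setting ∂π_J/∂q_J = 0: 104 - 8q_J - 4(q_V + q_Y) = 0.
Vertex's profit: π_V = (201 - 4Q)q_V - (100q_V). Setting ∂π_V/∂q_V = 0: 101 - 8q_V - 4(q_J + q_Y) = 0.
Yarrow's first-order condition: 191 - 8q_Y - 4(q_J + q_V) = 0.
Adding the 3 first-order conditions: 396 − 16Q = 0, so Q = 99/4.
Back-substituting: q_J = (104 − 99)/4 = 5/4, q_V = (101 − 99)/4 = 1/2, q_Y = (191 − 99)/4 = 23.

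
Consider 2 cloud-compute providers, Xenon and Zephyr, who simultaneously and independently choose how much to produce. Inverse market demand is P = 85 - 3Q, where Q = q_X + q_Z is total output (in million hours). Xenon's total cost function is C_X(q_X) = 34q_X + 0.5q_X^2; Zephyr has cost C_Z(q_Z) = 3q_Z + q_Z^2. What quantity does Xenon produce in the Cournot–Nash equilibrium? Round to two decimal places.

Xenon's profit: π_X = (85 - 3Q)q_X - (34q_X + (1/2)q_X²). Setting ∂π_X/∂q_X = 0: 51 - 7q_X - 3(q_Z) = 0.
Zephyr's profit: π_Z = (85 - 3Q)q_Z - (3q_Z + q_Z²). Setting ∂π_Z/∂q_Z = 0: 82 - 8q_Z - 3(q_X) = 0.
So q_X = (51 - 3q_Z)/7 and q_Z = (82 - 3q_X)/8.
Solving the pair: q_X = 162/47, q_Z = 421/47.

3.45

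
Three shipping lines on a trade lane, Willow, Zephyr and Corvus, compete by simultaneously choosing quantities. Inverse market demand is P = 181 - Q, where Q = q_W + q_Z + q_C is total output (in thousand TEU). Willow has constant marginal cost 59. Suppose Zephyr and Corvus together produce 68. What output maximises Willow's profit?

27

With rivals' combined output fixed at 68, Willow's profit is π_W = (181 - 68 - q_W)q_W - (59q_W) = (113 - q_W)q_W - (59q_W).
∂π_W/∂q_W = 54 - 2q_W = 0, so q_W = 27.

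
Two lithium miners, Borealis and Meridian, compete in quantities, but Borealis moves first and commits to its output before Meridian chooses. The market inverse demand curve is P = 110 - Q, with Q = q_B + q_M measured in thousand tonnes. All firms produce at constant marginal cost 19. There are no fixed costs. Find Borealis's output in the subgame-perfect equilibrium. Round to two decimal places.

45.50

The follower Meridian best-responds to any q_B: π_M = (110 - Q)q_M - 19q_M.
Setting the follower's marginal profit to zero, 91 - q_B - 2q_M = 0, i.e. q_M = (91 - q_B)/2.
The leader anticipates this reaction. Substituting into P = 110 - Q gives P = 129/2 - (1/2)q_B, so π_B = (129/2 - (1/2)q_B)q_B - 19q_B.
Maximising: ∂π_B/∂q_B = 91/2 - q_B = 0, giving q_B = 91/2.
Then q_M = (91 - 91/2)/2 = 91/4.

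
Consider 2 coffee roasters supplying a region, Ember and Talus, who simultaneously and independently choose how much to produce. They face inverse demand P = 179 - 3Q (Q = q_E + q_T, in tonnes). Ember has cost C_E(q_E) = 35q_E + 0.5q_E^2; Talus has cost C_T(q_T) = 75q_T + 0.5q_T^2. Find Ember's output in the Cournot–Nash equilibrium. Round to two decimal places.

Ember's profit: π_E = (179 - 3Q)q_E - (35q_E + (1/2)q_E²). Setting ∂π_E/∂q_E = 0: 144 - 7q_E - 3(q_T) = 0.
Talus's profit: π_T = (179 - 3Q)q_T - (75q_T + (1/2)q_T²). Setting ∂π_T/∂q_T = 0: 104 - 7q_T - 3(q_E) = 0.
Rearranging gives the reaction functions q_E = (144 - 3q_T)/7 and q_T = (104 - 3q_E)/7.
Substituting one into the other gives q_E = 87/5 and q_T = 37/5.

17.40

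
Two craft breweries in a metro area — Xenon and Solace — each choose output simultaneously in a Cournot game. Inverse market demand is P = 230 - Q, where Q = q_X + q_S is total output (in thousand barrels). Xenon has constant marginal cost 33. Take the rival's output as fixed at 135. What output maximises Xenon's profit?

31

With the rival's output fixed at 135, Xenon's profit is π_X = (230 - 135 - q_X)q_X - (33q_X) = (95 - q_X)q_X - (33q_X).
∂π_X/∂q_X = 62 - 2q_X = 0, so q_X = 31.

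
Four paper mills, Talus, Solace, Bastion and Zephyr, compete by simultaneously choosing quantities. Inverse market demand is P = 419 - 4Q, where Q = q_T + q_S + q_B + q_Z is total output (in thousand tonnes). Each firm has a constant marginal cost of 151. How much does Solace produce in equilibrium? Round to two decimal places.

13.40

Each firm earns π_i = (419 - 4Q)q_i - 151q_i.
Setting ∂π_i/∂q_i = 0 with rivals' quantities fixed: 268 - 8q_i - 4·Σ_{j≠i} q_j = 0.
With identical firms every q_j equals q_i, so Σ_{j≠i} q_j = 3q_i and 268 = 20q_i, giving q_i = 67/5.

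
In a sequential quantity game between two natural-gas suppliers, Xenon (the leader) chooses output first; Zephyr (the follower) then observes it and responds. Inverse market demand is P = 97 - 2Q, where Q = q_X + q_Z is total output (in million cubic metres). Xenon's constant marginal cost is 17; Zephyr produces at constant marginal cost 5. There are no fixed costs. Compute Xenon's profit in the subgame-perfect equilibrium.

Solve by backward induction. Given q_X, the follower Zephyr maximises π_Z = (97 - 2q_X - 2q_Z)q_Z - 5q_Z.
∂π_Z/∂q_Z = 92 - 2q_X - 4q_Z = 0 gives the reaction function q_Z = (92 - 2q_X)/4.
The leader anticipates this reaction. Substituting into P = 97 - 2Q gives P = 51 - q_X, so π_X = (51 - q_X)q_X - 17q_X.
Maximising: ∂π_X/∂q_X = 34 - 2q_X = 0, giving q_X = 17.
Then q_Z = (92 - 2·17)/4 = 29/2.
Price P = 97 - 2·(63/2) = 34.
Xenon's profit: (34 - 17)·17 = 289.

289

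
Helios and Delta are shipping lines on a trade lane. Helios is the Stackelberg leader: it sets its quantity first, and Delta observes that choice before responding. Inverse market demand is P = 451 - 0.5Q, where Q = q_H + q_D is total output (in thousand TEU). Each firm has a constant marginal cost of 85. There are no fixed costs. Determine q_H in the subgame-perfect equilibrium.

366

Solve by backward induction. Given q_H, the follower Delta maximises π_D = (451 - (1/2)q_H - (1/2)q_D)q_D - 85q_D.
Follower FOC: 366 - (1/2)q_H - q_D = 0, so q_D(q_H) = (366 - (1/2)q_H).
Helios substitutes q_D(q_H) into its own profit: π_H = q_H(451 - (1/2)q_H - (366 - (1/2)q_H)/2) - 85q_H = (268 - (1/4)q_H)q_H - 85q_H.
Maximising: ∂π_H/∂q_H = 183 - (1/2)q_H = 0, giving q_H = 366.
Then q_D = (366 - (1/2)·366) = 183.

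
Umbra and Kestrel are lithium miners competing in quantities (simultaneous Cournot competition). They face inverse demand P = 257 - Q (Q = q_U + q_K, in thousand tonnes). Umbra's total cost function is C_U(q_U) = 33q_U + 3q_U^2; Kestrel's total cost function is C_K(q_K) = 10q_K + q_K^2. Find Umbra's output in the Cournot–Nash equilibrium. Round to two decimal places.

20.94

Umbra's profit: π_U = (257 - Q)q_U - (33q_U + 3q_U²). Setting ∂π_U/∂q_U = 0: 224 - 8q_U - (q_K) = 0.
Kestrel's profit: π_K = (257 - Q)q_K - (10q_K + q_K²). Setting ∂π_K/∂q_K = 0: 247 - 4q_K - (q_U) = 0.
Best responses: q_U = (224 - q_K)/8, q_K = (247 - q_U)/4.
Solving the pair: q_U = 649/31, q_K = 1752/31.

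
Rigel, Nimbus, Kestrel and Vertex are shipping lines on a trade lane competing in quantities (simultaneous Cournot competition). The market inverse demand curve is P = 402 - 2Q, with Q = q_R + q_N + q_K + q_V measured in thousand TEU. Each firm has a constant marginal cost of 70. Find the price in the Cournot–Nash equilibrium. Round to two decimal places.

136.40

A representative firm's profit is π_i = q_i(402 - 2Q) - 70q_i.
First-order condition (treating rivals' output as given): 332 - 4q_i - 2·Σ_{j≠i} q_j = 0.
By symmetry each firm produces the same amount; substituting Σ_{j≠i} q_j = 3q_i yields q_i = 332/10 = 166/5.
Total output Q = 664/5, so price P = 402 - 2·(664/5) = 682/5.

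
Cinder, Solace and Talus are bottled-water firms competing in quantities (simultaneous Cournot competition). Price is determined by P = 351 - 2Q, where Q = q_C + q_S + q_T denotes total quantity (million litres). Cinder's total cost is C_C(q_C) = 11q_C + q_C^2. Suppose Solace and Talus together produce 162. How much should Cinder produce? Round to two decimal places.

With rivals' combined output fixed at 162, Cinder's profit is π_C = (351 - 2·162 - 2q_C)q_C - (11q_C + q_C²) = (27 - 2q_C)q_C - (11q_C + q_C²).
∂π_C/∂q_C = 16 - 6q_C = 0, so q_C = 8/3.

2.67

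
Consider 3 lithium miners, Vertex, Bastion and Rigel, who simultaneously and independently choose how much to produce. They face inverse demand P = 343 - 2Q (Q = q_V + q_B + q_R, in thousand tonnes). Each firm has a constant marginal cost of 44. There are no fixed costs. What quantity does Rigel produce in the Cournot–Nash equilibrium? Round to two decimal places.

Each firm earns π_i = (343 - 2Q)q_i - 44q_i.
Setting ∂π_i/∂q_i = 0 with rivals' quantities fixed: 299 - 4q_i - 2·Σ_{j≠i} q_j = 0.
With identical firms every q_j equals q_i, so Σ_{j≠i} q_j = 2q_i and 299 = 8q_i, giving q_i = 299/8.

37.38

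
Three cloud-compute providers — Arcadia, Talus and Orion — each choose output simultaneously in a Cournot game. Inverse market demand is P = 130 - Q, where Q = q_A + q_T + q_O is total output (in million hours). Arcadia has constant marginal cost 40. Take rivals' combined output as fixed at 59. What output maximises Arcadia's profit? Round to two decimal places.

With rivals' combined output fixed at 59, Arcadia's profit is π_A = (130 - 59 - q_A)q_A - (40q_A) = (71 - q_A)q_A - (40q_A).
∂π_A/∂q_A = 31 - 2q_A = 0, so q_A = 31/2.

15.50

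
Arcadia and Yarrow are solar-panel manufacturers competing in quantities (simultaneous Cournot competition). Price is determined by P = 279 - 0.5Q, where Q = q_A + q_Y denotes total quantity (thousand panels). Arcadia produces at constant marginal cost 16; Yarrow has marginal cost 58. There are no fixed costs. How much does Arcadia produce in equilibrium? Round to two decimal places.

203.33

Arcadia's profit: π_A = (279 - 0.5Q)q_A - (16q_A). Setting ∂π_A/∂q_A = 0: 263 - q_A - (1/2)(q_Y) = 0.
Yarrow's first-order condition: 221 - q_Y - (1/2)(q_A) = 0.
Rearranging gives the reaction functions q_A = (263 - (1/2)q_Y) and q_Y = (221 - (1/2)q_A).
Solving the pair: q_A = 610/3, q_Y = 358/3.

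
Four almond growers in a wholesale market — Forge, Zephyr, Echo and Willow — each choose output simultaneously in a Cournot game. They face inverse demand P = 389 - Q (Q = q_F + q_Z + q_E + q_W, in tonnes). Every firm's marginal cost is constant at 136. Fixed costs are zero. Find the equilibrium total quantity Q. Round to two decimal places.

202.40

Each firm earns π_i = (389 - Q)q_i - 136q_i.
Setting ∂π_i/∂q_i = 0 with rivals' quantities fixed: 253 - 2q_i - Σ_{j≠i} q_j = 0.
With identical firms every q_j equals q_i, so Σ_{j≠i} q_j = 3q_i and 253 = 5q_i, giving q_i = 253/5.
Total output Q = 253/5 + 253/5 + 253/5 + 253/5 = 1012/5.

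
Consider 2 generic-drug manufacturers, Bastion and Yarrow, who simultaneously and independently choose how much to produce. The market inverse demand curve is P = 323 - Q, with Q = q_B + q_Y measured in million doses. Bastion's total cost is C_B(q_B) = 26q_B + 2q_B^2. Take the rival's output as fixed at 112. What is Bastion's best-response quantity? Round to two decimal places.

30.83

With the rival's output fixed at 112, Bastion's profit is π_B = (323 - 112 - q_B)q_B - (26q_B + 2q_B²) = (211 - q_B)q_B - (26q_B + 2q_B²).
∂π_B/∂q_B = 185 - 6q_B = 0, so q_B = 185/6.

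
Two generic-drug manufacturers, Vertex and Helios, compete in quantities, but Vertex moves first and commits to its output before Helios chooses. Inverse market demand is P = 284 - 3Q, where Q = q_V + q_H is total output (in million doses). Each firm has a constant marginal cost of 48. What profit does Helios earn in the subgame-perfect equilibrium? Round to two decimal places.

The follower Helios best-responds to any q_V: π_H = (284 - 3Q)q_H - 48q_H.
Follower FOC: 236 - 3q_V - 6q_H = 0, so q_H(q_V) = (236 - 3q_V)/6.
Vertex substitutes q_H(q_V) into its own profit: π_V = q_V(284 - 3q_V - (236 - 3q_V)/2) - 48q_V = (166 - (3/2)q_V)q_V - 48q_V.
The leader's first-order condition 118 - 3q_V = 0 yields q_V = 118/3.
Then q_H = (236 - 3·(118/3))/6 = 59/3.
Price P = 284 - 3·59 = 107.
Helios's profit: (107 - 48)·(59/3) = 1160.3333.

1160.33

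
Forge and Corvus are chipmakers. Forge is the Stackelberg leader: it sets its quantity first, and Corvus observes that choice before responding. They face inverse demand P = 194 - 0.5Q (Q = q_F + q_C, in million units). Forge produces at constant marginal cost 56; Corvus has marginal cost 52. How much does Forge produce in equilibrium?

The follower Corvus best-responds to any q_F: π_C = (194 - 0.5Q)q_C - 52q_C.
∂π_C/∂q_C = 142 - (1/2)q_F - q_C = 0 gives the reaction function q_C = (142 - (1/2)q_F).
Forge substitutes q_C(q_F) into its own profit: π_F = q_F(194 - (1/2)q_F - (142 - (1/2)q_F)/2) - 56q_F = (123 - (1/4)q_F)q_F - 56q_F.
Leader FOC: 67 - (1/2)q_F = 0, so q_F = 134.
Then q_C = (142 - (1/2)·134) = 75.

134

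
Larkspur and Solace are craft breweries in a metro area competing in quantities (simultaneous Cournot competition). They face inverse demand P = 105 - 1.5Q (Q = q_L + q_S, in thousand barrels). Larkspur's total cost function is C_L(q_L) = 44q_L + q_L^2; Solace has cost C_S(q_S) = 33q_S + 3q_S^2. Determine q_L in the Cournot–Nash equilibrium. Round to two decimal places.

10.32

Larkspur's profit: π_L = (105 - 1.5Q)q_L - (44q_L + q_L²). Setting ∂π_L/∂q_L = 0: 61 - 5q_L - (3/2)(q_S) = 0.
Solace's profit: π_S = (105 - 1.5Q)q_S - (33q_S + 3q_S²). Setting ∂π_S/∂q_S = 0: 72 - 9q_S - (3/2)(q_L) = 0.
Best responses: q_L = (61 - (3/2)q_S)/5, q_S = (72 - (3/2)q_L)/9.
Substituting one into the other gives q_L = 196/19 and q_S = 358/57.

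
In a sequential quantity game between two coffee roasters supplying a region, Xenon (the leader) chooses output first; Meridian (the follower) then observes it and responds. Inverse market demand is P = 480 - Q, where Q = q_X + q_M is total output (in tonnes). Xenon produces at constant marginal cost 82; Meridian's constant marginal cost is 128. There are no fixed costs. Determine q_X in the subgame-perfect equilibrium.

222

Solve by backward induction. Given q_X, the follower Meridian maximises π_M = (480 - q_X - q_M)q_M - 128q_M.
∂π_M/∂q_M = 352 - q_X - 2q_M = 0 gives the reaction function q_M = (352 - q_X)/2.
Xenon substitutes q_M(q_X) into its own profit: π_X = q_X(480 - q_X - (352 - q_X)/2) - 82q_X = (304 - (1/2)q_X)q_X - 82q_X.
The leader's first-order condition 222 - q_X = 0 yields q_X = 222.
Then q_M = (352 - 222)/2 = 65.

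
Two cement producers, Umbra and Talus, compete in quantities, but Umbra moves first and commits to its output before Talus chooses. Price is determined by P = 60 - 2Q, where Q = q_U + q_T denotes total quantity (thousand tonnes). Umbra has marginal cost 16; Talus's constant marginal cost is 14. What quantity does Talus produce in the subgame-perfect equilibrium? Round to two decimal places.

6.25

The follower Talus best-responds to any q_U: π_T = (60 - 2Q)q_T - 14q_T.
Follower FOC: 46 - 2q_U - 4q_T = 0, so q_T(q_U) = (46 - 2q_U)/4.
Umbra substitutes q_T(q_U) into its own profit: π_U = q_U(60 - 2q_U - (46 - 2q_U)/2) - 16q_U = (37 - q_U)q_U - 16q_U.
Maximising: ∂π_U/∂q_U = 21 - 2q_U = 0, giving q_U = 21/2.
Then q_T = (46 - 2·(21/2))/4 = 25/4.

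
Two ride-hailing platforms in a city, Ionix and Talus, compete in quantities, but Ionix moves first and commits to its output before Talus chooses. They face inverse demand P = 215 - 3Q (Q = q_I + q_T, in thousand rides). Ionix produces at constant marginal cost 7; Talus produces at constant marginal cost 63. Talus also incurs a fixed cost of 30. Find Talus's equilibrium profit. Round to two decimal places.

3.33

The follower Talus best-responds to any q_I: π_T = (215 - 3Q)q_T - 63q_T.
∂π_T/∂q_T = 152 - 3q_I - 6q_T = 0 gives the reaction function q_T = (152 - 3q_I)/6.
The leader anticipates this reaction. Substituting into P = 215 - 3Q gives P = 139 - (3/2)q_I, so π_I = (139 - (3/2)q_I)q_I - 7q_I.
Leader FOC: 132 - 3q_I = 0, so q_I = 44.
Then q_T = (152 - 3·44)/6 = 10/3.
Price P = 215 - 3·(142/3) = 73.
Talus's profit: (73 - 63)·(10/3) - 30 = 10/3.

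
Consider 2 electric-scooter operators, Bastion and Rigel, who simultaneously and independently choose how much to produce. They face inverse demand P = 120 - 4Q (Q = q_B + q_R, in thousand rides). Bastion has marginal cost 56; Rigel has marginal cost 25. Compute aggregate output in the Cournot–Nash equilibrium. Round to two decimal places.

13.25

Bastion's profit: π_B = (120 - 4Q)q_B - (56q_B). Setting ∂π_B/∂q_B = 0: 64 - 8q_B - 4(q_R) = 0.
Rigel's profit: π_R = (120 - 4Q)q_R - (25q_R). Setting ∂π_R/∂q_R = 0: 95 - 8q_R - 4(q_B) = 0.
Best responses: q_B = (64 - 4q_R)/8, q_R = (95 - 4q_B)/8.
Solving the pair: q_B = 11/4, q_R = 21/2.
Total output Q = 11/4 + 21/2 = 53/4.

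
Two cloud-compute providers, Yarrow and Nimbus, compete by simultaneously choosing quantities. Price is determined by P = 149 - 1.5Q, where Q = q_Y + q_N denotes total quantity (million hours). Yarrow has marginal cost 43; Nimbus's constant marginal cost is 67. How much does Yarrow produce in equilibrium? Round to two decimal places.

28.89

Yarrow's profit: π_Y = (149 - 1.5Q)q_Y - (43q_Y). Setting ∂π_Y/∂q_Y = 0: 106 - 3q_Y - (3/2)(q_N) = 0.
Nimbus's first-order condition: 82 - 3q_N - (3/2)(q_Y) = 0.
Best responses: q_Y = (106 - (3/2)q_N)/3, q_N = (82 - (3/2)q_Y)/3.
Substituting one into the other gives q_Y = 260/9 and q_N = 116/9.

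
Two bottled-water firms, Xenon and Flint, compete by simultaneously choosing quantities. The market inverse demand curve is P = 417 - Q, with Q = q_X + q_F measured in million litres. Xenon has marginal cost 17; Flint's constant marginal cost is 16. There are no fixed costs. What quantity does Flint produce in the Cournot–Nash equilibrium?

Xenon's profit: π_X = (417 - Q)q_X - (17q_X). Setting ∂π_X/∂q_X = 0: 400 - 2q_X - (q_F) = 0.
Flint's profit: π_F = (417 - Q)q_F - (16q_F). Setting ∂π_F/∂q_F = 0: 401 - 2q_F - (q_X) = 0.
Rearranging gives the reaction functions q_X = (400 - q_F)/2 and q_F = (401 - q_X)/2.
Substituting one into the other gives q_X = 133 and q_F = 134.

134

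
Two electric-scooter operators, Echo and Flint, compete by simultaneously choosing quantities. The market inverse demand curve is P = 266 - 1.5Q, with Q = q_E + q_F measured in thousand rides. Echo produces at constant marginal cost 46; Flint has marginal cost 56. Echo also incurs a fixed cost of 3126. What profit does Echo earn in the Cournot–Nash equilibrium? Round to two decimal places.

792.52

Echo's profit: π_E = (266 - 1.5Q)q_E - (46q_E). Setting ∂π_E/∂q_E = 0: 220 - 3q_E - (3/2)(q_F) = 0.
Flint's first-order condition: 210 - 3q_F - (3/2)(q_E) = 0.
So q_E = (220 - (3/2)q_F)/3 and q_F = (210 - (3/2)q_E)/3.
Substituting one into the other gives q_E = 460/9 and q_F = 400/9.
Price P = 266 - (3/2)·(860/9) = 368/3.
Echo's profit: (368/3 - 46)·(460/9) - 3126 = 792.5185.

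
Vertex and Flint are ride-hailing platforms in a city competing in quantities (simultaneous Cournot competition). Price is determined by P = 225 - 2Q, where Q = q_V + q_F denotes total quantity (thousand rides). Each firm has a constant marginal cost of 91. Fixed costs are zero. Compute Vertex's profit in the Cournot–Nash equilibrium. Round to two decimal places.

997.56

Each firm earns π_i = (225 - 2Q)q_i - 91q_i.
Setting ∂π_i/∂q_i = 0 with rivals' quantities fixed: 134 - 4q_i - 2q_j = 0.
With identical firms every q_j equals q_i, so q_j = q_i and 134 = 6q_i, giving q_i = 67/3.
Price P = 225 - 2·(134/3) = 407/3.
Vertex's profit: (407/3 - 91)·(67/3) = 997.5556.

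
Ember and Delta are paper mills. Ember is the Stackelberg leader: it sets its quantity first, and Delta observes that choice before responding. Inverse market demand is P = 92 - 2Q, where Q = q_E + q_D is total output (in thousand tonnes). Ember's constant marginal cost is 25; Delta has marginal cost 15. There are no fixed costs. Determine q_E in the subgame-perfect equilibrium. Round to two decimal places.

Solve by backward induction. Given q_E, the follower Delta maximises π_D = (92 - 2q_E - 2q_D)q_D - 15q_D.
Follower FOC: 77 - 2q_E - 4q_D = 0, so q_D(q_E) = (77 - 2q_E)/4.
Ember substitutes q_D(q_E) into its own profit: π_E = q_E(92 - 2q_E - (77 - 2q_E)/2) - 25q_E = (107/2 - q_E)q_E - 25q_E.
Leader FOC: 57/2 - 2q_E = 0, so q_E = 57/4.
Then q_D = (77 - 2·(57/4))/4 = 97/8.

14.25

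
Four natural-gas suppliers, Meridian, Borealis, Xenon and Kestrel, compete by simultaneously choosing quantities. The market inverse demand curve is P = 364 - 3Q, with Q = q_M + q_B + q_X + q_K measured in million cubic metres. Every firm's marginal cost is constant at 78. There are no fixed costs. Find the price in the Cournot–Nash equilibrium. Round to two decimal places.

135.20

Each firm earns π_i = (364 - 3Q)q_i - 78q_i.
Setting ∂π_i/∂q_i = 0 with rivals' quantities fixed: 286 - 6q_i - 3·Σ_{j≠i} q_j = 0.
By symmetry each firm produces the same amount; substituting Σ_{j≠i} q_j = 3q_i yields q_i = 286/15.
Total output Q = 1144/15, so price P = 364 - 3·(1144/15) = 676/5.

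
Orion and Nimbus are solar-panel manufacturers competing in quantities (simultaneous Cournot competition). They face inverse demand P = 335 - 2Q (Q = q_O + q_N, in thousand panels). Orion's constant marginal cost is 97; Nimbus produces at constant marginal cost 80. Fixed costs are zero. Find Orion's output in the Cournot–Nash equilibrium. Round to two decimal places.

36.83

Orion's profit: π_O = (335 - 2Q)q_O - (97q_O). Setting ∂π_O/∂q_O = 0: 238 - 4q_O - 2(q_N) = 0.
Nimbus's first-order condition: 255 - 4q_N - 2(q_O) = 0.
So q_O = (238 - 2q_N)/4 and q_N = (255 - 2q_O)/4.
Solving the pair: q_O = 221/6, q_N = 136/3.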